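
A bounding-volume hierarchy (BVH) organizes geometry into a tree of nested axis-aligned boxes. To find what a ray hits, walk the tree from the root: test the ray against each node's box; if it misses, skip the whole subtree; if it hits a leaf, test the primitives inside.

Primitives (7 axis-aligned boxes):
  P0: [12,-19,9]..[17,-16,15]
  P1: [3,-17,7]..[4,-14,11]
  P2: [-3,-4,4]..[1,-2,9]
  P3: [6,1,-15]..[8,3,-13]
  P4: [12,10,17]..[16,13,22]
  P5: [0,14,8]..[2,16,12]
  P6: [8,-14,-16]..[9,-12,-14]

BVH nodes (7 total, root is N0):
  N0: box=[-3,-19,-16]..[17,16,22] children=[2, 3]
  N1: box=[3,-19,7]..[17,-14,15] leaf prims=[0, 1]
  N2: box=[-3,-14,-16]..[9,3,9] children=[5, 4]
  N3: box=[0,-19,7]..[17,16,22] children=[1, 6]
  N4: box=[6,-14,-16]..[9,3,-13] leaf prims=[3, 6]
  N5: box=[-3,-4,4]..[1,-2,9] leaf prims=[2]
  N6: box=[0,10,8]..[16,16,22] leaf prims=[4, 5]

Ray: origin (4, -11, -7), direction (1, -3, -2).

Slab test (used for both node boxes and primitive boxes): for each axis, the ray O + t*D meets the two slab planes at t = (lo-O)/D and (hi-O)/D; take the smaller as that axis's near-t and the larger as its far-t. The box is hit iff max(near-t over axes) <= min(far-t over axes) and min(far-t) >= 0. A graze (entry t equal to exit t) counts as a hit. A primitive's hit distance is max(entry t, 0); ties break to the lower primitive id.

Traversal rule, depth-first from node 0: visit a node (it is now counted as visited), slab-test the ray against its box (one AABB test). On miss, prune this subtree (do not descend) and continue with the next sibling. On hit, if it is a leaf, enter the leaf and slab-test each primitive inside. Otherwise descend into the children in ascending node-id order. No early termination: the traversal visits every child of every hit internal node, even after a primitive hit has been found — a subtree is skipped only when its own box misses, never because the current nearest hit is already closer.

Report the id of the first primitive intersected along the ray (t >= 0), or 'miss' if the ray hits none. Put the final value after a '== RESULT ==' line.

Trace the traversal:
N0 x:[-7,13] y:[-9,8/3] z:[-29/2,9/2] -> hit [-7,8/3], descend [2, 3]
  N2 x:[-7,5] y:[-14/3,1] z:[-8,9/2] -> hit [-14/3,1], descend [4, 5]
    N4 x:[2,5] y:[-14/3,1] z:[3,9/2] -> miss, prune
    N5 x:[-7,-3] y:[-3,-7/3] z:[-8,-11/2] -> miss, prune
  N3 x:[-4,13] y:[-9,8/3] z:[-29/2,-7] -> miss, prune

5 AABB tests over nodes [0, 2, 4, 5, 3]; 0 leaves entered; closest miss.

== RESULT ==
miss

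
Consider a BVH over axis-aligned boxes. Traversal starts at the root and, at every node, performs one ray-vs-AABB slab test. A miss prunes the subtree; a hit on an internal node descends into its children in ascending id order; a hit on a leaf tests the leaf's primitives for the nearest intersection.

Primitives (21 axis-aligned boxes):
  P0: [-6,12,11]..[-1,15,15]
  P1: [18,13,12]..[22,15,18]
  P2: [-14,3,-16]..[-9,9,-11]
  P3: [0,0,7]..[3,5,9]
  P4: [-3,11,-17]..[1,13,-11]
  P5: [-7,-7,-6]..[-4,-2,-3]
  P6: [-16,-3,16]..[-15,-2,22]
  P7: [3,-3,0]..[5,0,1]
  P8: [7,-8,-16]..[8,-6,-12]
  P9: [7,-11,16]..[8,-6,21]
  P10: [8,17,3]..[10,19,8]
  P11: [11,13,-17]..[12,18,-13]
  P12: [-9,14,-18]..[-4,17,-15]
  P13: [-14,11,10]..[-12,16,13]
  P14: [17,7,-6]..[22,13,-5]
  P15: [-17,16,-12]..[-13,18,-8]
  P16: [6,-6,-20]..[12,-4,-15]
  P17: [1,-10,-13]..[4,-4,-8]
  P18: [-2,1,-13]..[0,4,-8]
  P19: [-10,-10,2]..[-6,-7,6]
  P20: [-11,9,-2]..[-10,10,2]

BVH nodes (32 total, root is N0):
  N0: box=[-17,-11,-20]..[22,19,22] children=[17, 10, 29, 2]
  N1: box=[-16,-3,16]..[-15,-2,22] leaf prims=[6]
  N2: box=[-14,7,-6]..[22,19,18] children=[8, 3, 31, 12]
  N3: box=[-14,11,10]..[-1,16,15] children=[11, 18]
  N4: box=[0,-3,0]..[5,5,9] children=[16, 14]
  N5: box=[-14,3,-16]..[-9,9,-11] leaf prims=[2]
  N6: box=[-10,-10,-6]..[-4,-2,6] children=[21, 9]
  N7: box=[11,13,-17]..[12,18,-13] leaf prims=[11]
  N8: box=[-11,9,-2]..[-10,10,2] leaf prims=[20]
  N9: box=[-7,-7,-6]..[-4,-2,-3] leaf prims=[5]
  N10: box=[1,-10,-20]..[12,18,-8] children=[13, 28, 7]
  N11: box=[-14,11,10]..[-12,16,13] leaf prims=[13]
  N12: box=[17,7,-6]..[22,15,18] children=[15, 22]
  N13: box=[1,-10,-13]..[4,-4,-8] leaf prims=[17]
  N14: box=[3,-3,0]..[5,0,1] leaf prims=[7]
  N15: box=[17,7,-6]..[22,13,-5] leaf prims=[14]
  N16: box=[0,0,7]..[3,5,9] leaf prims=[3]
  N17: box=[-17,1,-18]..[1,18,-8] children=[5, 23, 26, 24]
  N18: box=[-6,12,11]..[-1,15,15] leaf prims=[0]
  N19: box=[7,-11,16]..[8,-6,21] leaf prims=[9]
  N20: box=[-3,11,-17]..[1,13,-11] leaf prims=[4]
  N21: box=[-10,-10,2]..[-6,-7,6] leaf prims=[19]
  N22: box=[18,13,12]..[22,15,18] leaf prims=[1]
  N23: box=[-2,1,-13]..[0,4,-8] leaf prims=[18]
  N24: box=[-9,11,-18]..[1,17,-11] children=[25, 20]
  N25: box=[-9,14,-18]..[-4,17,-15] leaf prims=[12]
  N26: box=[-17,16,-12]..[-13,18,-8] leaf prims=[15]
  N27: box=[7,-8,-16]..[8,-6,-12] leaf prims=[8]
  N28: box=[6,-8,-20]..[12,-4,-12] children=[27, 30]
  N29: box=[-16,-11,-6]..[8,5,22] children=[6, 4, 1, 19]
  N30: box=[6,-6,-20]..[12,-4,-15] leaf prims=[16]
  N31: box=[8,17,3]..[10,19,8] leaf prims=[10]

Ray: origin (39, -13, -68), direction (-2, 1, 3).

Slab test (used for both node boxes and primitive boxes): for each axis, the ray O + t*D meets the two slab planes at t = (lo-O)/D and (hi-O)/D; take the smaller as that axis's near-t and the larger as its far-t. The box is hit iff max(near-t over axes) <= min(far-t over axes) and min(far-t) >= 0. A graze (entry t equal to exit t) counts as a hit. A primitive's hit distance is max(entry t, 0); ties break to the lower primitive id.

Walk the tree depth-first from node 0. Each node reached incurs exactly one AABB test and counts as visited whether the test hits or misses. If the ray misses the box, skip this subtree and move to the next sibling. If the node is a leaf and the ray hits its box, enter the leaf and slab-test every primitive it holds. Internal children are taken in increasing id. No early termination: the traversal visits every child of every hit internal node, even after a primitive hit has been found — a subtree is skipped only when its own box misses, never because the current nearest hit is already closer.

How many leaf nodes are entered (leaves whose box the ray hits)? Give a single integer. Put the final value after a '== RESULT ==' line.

Walk:
N0 x:[17/2,28] y:[2,32] z:[16,30] -> hit [16,28], descend [2, 10, 17, 29]
  N2 x:[17/2,53/2] y:[20,32] z:[62/3,86/3] -> hit [62/3,53/2], descend [3, 8, 12, 31]
    N3 x:[20,53/2] y:[24,29] z:[26,83/3] -> hit [26,53/2], descend [11, 18]
      N11 x:[51/2,53/2] y:[24,29] z:[26,27] -> hit [26,53/2] leaf, test {P13@t=26}
      N18 x:[20,45/2] y:[25,28] z:[79/3,83/3] -> miss, prune
    N8 x:[49/2,25] y:[22,23] z:[22,70/3] -> miss, prune
    N12 x:[17/2,11] y:[20,28] z:[62/3,86/3] -> miss, prune
    N31 x:[29/2,31/2] y:[30,32] z:[71/3,76/3] -> miss, prune
  N10 x:[27/2,19] y:[3,31] z:[16,20] -> hit [16,19], descend [7, 13, 28]
    N7 x:[27/2,14] y:[26,31] z:[17,55/3] -> miss, prune
    N13 x:[35/2,19] y:[3,9] z:[55/3,20] -> miss, prune
    N28 x:[27/2,33/2] y:[5,9] z:[16,56/3] -> miss, prune
  N17 x:[19,28] y:[14,31] z:[50/3,20] -> hit [19,20], descend [5, 23, 24, 26]
    N5 x:[24,53/2] y:[16,22] z:[52/3,19] -> miss, prune
    N23 x:[39/2,41/2] y:[14,17] z:[55/3,20] -> miss, prune
    N24 x:[19,24] y:[24,30] z:[50/3,19] -> miss, prune
    N26 x:[26,28] y:[29,31] z:[56/3,20] -> miss, prune
  N29 x:[31/2,55/2] y:[2,18] z:[62/3,30] -> miss, prune

Summary -> nodes [0, 2, 3, 11, 18, 8, 12, 31, 10, 7, 13, 28, 17, 5, 23, 24, 26, 29]; box-tests=18; leaf-entries=1; first=P13

== RESULT ==
1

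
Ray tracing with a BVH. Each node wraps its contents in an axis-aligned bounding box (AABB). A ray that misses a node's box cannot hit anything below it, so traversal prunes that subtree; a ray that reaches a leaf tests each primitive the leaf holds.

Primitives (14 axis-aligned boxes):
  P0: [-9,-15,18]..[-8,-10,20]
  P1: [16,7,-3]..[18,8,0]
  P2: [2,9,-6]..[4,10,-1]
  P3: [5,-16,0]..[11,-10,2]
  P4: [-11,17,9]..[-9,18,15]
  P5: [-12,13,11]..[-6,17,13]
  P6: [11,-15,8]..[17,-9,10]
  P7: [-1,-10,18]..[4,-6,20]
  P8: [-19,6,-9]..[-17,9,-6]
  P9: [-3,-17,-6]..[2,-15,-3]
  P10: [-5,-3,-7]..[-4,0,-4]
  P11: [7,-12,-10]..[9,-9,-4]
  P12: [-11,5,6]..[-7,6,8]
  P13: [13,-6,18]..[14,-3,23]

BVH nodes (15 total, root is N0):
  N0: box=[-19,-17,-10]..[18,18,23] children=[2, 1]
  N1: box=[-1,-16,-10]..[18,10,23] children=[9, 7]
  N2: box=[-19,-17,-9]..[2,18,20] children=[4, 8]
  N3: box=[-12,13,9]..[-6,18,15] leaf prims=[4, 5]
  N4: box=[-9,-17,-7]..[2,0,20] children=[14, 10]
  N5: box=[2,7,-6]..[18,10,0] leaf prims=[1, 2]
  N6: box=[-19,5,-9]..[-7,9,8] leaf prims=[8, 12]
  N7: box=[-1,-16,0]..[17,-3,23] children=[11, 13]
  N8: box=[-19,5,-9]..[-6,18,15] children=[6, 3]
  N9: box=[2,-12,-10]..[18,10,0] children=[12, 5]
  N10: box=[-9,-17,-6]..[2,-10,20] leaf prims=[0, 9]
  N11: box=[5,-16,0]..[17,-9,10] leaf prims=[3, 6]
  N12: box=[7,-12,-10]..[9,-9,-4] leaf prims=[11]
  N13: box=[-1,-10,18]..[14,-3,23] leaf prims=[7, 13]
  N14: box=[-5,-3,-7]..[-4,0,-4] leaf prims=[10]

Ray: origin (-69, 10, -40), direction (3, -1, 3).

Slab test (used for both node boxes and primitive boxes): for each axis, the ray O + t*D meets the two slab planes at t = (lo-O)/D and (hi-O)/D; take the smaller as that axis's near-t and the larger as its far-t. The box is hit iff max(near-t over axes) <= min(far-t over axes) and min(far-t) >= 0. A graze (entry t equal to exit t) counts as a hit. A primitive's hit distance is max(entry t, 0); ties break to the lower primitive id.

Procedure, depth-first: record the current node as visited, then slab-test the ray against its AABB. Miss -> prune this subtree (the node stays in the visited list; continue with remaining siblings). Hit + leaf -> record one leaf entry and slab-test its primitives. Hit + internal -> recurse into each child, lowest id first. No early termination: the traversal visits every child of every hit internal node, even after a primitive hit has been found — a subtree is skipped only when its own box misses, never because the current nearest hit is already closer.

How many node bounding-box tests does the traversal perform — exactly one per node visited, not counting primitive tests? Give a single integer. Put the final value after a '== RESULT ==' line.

Trace the traversal:
N0 x:[50/3,29] y:[-8,27] z:[10,21] -> hit [50/3,21], descend [1, 2]
  N1 x:[68/3,29] y:[0,26] z:[10,21] -> miss, prune
  N2 x:[50/3,71/3] y:[-8,27] z:[31/3,20] -> hit [50/3,20], descend [4, 8]
    N4 x:[20,71/3] y:[10,27] z:[11,20] -> hit [20,20], descend [10, 14]
      N10 x:[20,71/3] y:[20,27] z:[34/3,20] -> hit [20,20] leaf, test {P0@t=20, P9(miss)}
      N14 x:[64/3,65/3] y:[10,13] z:[11,12] -> miss, prune
    N8 x:[50/3,21] y:[-8,5] z:[31/3,55/3] -> miss, prune

order=[0, 1, 2, 4, 10, 14, 8]  |boxes|=7  |leaves|=1  hit=P0

== RESULT ==
7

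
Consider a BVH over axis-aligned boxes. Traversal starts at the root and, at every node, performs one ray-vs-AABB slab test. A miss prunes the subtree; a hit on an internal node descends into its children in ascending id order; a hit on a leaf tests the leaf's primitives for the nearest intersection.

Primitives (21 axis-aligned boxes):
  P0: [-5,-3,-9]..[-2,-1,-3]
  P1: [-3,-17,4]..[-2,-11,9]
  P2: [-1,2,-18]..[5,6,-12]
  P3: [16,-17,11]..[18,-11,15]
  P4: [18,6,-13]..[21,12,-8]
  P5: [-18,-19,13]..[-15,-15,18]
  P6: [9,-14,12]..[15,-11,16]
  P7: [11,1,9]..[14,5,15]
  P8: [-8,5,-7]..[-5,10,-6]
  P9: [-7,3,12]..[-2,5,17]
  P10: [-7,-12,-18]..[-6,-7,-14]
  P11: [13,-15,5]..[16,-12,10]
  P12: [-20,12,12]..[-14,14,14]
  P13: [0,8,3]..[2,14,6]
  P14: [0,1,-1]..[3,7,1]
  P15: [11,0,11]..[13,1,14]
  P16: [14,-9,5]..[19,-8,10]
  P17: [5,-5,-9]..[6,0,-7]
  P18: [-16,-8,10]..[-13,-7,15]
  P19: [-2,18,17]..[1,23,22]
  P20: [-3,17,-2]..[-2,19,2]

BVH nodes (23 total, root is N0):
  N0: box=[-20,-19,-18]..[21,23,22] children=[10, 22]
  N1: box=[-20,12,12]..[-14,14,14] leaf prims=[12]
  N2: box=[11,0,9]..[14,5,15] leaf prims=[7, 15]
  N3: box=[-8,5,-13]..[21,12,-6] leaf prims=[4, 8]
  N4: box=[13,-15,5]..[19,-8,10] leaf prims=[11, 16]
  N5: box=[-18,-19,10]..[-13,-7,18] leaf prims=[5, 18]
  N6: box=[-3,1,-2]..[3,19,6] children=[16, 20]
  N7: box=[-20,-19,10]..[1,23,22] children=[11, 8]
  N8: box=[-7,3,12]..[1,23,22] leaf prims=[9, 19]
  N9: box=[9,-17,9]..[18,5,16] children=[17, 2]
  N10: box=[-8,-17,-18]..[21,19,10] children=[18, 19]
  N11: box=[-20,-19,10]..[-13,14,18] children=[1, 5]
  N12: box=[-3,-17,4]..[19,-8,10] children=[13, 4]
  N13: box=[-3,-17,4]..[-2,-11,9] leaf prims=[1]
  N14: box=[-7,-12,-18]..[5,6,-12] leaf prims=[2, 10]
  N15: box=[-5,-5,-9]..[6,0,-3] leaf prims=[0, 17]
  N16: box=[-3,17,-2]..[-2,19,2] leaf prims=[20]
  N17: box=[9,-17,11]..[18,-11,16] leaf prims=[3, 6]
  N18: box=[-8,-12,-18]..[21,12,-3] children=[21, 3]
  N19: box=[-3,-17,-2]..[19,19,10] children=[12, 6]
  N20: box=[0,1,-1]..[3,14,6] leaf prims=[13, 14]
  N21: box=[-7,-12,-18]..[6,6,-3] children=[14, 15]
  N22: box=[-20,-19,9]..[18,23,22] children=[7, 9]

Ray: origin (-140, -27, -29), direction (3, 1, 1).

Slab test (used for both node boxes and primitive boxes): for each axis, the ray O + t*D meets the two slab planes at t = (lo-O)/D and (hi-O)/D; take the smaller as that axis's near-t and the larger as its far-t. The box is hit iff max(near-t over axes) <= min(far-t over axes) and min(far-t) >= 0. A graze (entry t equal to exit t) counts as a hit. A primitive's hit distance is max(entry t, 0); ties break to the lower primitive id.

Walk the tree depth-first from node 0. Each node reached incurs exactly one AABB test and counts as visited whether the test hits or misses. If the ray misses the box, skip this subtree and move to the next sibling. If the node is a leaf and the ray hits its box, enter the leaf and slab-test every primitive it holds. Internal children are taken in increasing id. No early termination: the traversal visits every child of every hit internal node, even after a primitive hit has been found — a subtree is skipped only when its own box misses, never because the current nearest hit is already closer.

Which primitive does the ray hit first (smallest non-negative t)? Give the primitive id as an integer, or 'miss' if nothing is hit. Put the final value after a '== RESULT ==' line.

Walk:
N0 x:[40,161/3] y:[8,50] z:[11,51] -> hit [40,50], descend [10, 22]
  N10 x:[44,161/3] y:[10,46] z:[11,39] -> miss, prune
  N22 x:[40,158/3] y:[8,50] z:[38,51] -> hit [40,50], descend [7, 9]
    N7 x:[40,47] y:[8,50] z:[39,51] -> hit [40,47], descend [8, 11]
      N8 x:[133/3,47] y:[30,50] z:[41,51] -> hit [133/3,47] leaf, test {P9(miss), P19@t=46}
      N11 x:[40,127/3] y:[8,41] z:[39,47] -> hit [40,41], descend [1, 5]
        N1 x:[40,42] y:[39,41] z:[41,43] -> hit [41,41] leaf, test {P12@t=41}
        N5 x:[122/3,127/3] y:[8,20] z:[39,47] -> miss, prune
    N9 x:[149/3,158/3] y:[10,32] z:[38,45] -> miss, prune

Visited [0, 10, 22, 7, 8, 11, 1, 5, 9]. Tests: 9 box, 2 leaf. Nearest: P12.

== RESULT ==
12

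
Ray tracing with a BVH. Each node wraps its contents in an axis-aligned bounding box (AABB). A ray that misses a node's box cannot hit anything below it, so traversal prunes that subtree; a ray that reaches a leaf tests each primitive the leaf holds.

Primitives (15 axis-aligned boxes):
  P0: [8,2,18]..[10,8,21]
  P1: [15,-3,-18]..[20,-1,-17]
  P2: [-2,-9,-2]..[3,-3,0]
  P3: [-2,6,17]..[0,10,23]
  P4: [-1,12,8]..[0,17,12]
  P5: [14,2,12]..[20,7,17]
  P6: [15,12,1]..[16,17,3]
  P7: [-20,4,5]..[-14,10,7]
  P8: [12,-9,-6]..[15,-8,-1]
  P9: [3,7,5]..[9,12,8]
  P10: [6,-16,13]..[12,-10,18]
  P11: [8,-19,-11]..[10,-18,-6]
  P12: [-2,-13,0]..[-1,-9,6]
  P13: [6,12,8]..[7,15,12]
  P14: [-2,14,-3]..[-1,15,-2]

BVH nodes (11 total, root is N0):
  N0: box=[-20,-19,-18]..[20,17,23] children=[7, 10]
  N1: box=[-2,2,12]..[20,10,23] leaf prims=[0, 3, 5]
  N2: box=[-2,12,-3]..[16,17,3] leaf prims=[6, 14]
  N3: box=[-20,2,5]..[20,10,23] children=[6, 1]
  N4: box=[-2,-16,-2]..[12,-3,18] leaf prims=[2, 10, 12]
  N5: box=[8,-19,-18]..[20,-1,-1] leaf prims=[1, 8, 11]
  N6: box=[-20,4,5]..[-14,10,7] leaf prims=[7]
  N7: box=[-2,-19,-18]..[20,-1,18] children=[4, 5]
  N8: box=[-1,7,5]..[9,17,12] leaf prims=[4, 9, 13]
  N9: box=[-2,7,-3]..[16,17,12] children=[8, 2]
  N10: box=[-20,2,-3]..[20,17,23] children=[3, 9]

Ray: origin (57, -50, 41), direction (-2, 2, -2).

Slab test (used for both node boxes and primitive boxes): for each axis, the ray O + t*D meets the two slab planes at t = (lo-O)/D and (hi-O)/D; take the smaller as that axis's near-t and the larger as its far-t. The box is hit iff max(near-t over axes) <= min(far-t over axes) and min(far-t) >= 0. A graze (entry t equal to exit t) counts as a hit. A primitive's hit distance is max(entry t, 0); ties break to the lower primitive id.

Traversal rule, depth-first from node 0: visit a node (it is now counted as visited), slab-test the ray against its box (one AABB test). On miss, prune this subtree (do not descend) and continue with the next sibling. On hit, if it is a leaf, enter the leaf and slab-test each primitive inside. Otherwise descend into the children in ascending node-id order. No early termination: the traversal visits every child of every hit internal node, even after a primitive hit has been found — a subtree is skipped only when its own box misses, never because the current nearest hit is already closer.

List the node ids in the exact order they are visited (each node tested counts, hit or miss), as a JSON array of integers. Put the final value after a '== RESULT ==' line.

Walk:
N0 x:[37/2,77/2] y:[31/2,67/2] z:[9,59/2] -> hit [37/2,59/2], descend [7, 10]
  N7 x:[37/2,59/2] y:[31/2,49/2] z:[23/2,59/2] -> hit [37/2,49/2], descend [4, 5]
    N4 x:[45/2,59/2] y:[17,47/2] z:[23/2,43/2] -> miss, prune
    N5 x:[37/2,49/2] y:[31/2,49/2] z:[21,59/2] -> hit [21,49/2] leaf, test {P1(miss), P8@t=21, P11(miss)}
  N10 x:[37/2,77/2] y:[26,67/2] z:[9,22] -> miss, prune

5 AABB tests over nodes [0, 7, 4, 5, 10]; 1 leaf entered; closest P8.

== RESULT ==
[0, 7, 4, 5, 10]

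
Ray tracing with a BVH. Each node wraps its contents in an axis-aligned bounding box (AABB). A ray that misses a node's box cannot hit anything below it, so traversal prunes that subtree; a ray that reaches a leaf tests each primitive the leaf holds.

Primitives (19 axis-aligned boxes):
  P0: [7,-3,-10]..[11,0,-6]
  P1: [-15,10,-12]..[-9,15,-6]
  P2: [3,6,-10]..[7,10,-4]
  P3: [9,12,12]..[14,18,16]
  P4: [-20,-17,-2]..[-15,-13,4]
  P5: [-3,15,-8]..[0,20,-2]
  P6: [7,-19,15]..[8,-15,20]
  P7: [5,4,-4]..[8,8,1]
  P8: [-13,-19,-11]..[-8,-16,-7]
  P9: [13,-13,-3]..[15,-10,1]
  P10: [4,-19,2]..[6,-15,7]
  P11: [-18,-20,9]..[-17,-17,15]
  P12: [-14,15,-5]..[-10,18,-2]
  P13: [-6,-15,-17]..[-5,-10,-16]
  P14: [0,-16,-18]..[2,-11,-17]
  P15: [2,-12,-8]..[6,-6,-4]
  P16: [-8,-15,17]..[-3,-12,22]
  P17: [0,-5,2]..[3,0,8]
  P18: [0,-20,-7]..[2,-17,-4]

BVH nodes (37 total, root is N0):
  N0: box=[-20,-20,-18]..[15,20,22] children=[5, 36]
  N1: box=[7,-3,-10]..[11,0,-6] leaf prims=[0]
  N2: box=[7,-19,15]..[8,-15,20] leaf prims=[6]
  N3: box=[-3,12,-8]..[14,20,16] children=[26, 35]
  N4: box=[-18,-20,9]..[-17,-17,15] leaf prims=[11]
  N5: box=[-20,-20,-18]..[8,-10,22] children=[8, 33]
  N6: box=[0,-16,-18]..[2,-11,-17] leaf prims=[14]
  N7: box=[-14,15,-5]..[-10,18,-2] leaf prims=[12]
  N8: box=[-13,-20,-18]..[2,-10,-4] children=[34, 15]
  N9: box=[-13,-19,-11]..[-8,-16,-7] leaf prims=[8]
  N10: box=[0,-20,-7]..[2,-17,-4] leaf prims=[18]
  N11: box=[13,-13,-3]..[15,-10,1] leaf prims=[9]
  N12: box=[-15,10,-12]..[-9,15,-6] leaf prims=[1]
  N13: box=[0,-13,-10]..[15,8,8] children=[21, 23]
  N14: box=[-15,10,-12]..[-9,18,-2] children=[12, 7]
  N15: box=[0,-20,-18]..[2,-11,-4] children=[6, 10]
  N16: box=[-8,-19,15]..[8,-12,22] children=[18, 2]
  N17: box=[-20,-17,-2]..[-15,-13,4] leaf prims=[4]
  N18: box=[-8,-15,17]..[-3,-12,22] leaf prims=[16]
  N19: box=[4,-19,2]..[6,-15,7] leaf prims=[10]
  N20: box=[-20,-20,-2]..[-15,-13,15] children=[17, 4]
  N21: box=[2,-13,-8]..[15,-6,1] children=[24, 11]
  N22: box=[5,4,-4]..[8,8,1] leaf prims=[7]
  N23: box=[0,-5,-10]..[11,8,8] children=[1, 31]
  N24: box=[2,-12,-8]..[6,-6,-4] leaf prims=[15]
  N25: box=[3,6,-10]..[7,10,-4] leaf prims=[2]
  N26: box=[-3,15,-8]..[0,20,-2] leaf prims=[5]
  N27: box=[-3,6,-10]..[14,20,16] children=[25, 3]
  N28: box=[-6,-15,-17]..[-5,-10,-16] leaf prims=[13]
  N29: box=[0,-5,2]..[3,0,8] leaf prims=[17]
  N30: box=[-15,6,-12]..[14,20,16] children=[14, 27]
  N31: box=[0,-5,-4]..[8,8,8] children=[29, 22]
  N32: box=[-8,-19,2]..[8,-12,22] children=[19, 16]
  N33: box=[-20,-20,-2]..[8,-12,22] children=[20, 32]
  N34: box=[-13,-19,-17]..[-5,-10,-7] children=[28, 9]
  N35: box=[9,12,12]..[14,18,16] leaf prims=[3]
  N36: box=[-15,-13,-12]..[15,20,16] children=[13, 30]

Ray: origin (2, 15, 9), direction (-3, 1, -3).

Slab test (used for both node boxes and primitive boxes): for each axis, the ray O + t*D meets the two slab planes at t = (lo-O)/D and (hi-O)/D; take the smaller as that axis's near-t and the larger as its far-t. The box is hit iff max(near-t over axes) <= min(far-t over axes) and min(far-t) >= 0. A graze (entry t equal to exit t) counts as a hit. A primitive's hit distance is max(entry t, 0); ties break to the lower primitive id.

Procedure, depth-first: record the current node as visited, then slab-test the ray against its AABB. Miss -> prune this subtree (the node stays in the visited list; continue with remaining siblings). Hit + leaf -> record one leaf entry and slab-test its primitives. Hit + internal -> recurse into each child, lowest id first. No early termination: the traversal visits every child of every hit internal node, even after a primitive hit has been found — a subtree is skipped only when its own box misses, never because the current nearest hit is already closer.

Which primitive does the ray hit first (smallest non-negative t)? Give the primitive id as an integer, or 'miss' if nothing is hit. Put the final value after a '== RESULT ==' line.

Trace the traversal:
N0 x:[-13/3,22/3] y:[-35,5] z:[-13/3,9] -> hit [-13/3,5], descend [5, 36]
  N5 x:[-2,22/3] y:[-35,-25] z:[-13/3,9] -> miss, prune
  N36 x:[-13/3,17/3] y:[-28,5] z:[-7/3,7] -> hit [-7/3,5], descend [13, 30]
    N13 x:[-13/3,2/3] y:[-28,-7] z:[1/3,19/3] -> miss, prune
    N30 x:[-4,17/3] y:[-9,5] z:[-7/3,7] -> hit [-7/3,5], descend [14, 27]
      N14 x:[11/3,17/3] y:[-5,3] z:[11/3,7] -> miss, prune
      N27 x:[-4,5/3] y:[-9,5] z:[-7/3,19/3] -> hit [-7/3,5/3], descend [3, 25]
        N3 x:[-4,5/3] y:[-3,5] z:[-7/3,17/3] -> hit [-7/3,5/3], descend [26, 35]
          N26 x:[2/3,5/3] y:[0,5] z:[11/3,17/3] -> miss, prune
          N35 x:[-4,-7/3] y:[-3,3] z:[-7/3,-1] -> miss, prune
        N25 x:[-5/3,-1/3] y:[-9,-5] z:[13/3,19/3] -> miss, prune

order=[0, 5, 36, 13, 30, 14, 27, 3, 26, 35, 25]  |boxes|=11  |leaves|=0  hit=miss

== RESULT ==
miss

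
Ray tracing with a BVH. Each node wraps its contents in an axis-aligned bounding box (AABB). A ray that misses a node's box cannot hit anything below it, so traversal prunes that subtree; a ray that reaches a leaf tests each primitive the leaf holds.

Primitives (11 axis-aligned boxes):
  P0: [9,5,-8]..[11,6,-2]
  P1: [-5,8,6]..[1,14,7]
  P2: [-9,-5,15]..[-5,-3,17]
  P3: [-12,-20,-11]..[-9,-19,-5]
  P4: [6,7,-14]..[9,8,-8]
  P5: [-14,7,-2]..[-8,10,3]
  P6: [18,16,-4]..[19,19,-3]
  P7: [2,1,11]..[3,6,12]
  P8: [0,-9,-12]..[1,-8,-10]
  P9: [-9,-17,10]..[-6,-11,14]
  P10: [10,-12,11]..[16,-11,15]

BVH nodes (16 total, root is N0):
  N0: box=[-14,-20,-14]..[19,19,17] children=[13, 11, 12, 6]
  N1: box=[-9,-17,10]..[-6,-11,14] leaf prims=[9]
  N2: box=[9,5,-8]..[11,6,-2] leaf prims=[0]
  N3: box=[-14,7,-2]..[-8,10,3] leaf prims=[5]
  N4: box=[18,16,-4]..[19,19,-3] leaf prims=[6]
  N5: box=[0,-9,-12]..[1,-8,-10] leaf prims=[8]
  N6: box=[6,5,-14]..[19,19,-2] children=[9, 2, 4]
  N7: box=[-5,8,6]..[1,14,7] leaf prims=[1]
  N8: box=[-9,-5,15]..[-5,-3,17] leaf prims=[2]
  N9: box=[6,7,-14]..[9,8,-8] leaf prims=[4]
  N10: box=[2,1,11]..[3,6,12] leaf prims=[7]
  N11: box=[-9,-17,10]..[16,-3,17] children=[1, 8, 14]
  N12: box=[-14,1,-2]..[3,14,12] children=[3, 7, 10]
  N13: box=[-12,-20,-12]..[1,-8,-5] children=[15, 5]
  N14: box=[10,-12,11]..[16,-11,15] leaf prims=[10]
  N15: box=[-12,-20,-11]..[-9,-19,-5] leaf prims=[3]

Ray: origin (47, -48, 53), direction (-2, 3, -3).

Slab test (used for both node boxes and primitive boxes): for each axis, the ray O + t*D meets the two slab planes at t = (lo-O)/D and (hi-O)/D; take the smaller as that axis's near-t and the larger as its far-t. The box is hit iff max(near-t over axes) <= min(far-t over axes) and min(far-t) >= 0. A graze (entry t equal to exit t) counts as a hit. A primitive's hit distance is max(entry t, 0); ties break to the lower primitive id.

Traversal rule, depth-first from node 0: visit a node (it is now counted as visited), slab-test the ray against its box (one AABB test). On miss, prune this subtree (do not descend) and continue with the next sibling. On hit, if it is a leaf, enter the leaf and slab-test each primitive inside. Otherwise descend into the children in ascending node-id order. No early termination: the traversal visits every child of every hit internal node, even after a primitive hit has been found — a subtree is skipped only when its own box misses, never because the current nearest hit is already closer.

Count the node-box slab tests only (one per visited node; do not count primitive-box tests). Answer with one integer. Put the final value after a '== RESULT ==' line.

Walk:
N0 x:[14,61/2] y:[28/3,67/3] z:[12,67/3] -> hit [14,67/3], descend [6, 11, 12, 13]
  N6 x:[14,41/2] y:[53/3,67/3] z:[55/3,67/3] -> hit [55/3,41/2], descend [2, 4, 9]
    N2 x:[18,19] y:[53/3,18] z:[55/3,61/3] -> miss, prune
    N4 x:[14,29/2] y:[64/3,67/3] z:[56/3,19] -> miss, prune
    N9 x:[19,41/2] y:[55/3,56/3] z:[61/3,67/3] -> miss, prune
  N11 x:[31/2,28] y:[31/3,15] z:[12,43/3] -> miss, prune
  N12 x:[22,61/2] y:[49/3,62/3] z:[41/3,55/3] -> miss, prune
  N13 x:[23,59/2] y:[28/3,40/3] z:[58/3,65/3] -> miss, prune

8 AABB tests over nodes [0, 6, 2, 4, 9, 11, 12, 13]; 0 leaves entered; closest miss.

== RESULT ==
8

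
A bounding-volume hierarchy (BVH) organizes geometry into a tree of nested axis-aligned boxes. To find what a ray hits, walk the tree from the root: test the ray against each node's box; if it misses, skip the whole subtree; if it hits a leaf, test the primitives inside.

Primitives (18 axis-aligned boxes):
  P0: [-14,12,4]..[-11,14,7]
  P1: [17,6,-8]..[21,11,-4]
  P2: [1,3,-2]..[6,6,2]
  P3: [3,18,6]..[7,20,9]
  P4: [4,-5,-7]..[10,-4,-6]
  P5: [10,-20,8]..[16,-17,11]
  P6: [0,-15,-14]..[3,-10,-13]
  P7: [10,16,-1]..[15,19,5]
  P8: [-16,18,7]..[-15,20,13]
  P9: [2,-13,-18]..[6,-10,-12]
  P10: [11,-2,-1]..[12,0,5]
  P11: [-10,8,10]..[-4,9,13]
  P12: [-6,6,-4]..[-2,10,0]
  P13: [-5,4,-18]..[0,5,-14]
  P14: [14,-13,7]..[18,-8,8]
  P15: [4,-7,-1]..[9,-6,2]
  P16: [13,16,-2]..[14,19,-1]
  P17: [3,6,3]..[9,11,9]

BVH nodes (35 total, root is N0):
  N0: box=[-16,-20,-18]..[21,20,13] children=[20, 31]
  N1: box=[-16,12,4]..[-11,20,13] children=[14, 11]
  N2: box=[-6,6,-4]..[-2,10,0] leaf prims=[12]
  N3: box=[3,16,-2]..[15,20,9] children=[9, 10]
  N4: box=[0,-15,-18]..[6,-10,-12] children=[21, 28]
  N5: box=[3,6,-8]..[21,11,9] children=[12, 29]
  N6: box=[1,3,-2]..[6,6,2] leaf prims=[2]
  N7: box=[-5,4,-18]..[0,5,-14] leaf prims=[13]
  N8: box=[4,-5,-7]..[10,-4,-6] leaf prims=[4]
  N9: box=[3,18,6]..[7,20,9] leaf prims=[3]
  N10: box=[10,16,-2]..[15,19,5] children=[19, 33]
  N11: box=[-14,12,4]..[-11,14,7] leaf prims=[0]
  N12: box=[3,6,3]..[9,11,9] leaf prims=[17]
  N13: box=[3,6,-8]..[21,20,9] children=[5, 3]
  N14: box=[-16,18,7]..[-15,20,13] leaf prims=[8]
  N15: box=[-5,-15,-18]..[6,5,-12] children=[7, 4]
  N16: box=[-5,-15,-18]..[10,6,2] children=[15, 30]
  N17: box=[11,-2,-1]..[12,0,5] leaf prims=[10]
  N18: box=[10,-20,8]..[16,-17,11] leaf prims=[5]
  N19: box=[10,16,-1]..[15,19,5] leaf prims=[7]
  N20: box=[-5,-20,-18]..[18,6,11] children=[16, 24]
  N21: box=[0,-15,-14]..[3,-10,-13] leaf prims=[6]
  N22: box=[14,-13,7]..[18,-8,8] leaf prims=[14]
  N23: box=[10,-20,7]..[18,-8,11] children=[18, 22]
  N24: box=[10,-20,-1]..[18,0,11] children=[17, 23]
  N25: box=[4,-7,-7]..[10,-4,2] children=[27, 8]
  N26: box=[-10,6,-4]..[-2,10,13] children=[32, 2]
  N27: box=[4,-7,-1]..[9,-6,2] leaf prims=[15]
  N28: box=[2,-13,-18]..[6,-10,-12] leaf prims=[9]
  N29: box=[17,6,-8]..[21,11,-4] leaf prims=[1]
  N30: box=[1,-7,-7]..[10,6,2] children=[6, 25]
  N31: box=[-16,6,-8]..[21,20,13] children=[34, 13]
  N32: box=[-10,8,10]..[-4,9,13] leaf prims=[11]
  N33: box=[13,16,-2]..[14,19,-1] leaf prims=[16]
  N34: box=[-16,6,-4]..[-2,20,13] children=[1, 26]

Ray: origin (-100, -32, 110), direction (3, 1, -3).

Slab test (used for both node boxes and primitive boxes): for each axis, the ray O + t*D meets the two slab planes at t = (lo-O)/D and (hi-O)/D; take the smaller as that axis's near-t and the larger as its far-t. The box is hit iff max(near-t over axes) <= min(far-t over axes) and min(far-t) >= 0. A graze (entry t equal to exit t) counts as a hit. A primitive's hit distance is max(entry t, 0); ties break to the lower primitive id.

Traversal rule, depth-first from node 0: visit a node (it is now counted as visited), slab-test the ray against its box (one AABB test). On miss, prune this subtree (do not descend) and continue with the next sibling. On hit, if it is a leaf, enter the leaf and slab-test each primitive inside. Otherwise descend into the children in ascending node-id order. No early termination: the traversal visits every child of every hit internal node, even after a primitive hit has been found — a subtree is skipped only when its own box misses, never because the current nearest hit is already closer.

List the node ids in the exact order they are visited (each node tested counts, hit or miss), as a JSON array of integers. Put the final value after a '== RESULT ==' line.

Traverse from the root:
N0 x:[28,121/3] y:[12,52] z:[97/3,128/3] -> hit [97/3,121/3], descend [20, 31]
  N20 x:[95/3,118/3] y:[12,38] z:[33,128/3] -> hit [33,38], descend [16, 24]
    N16 x:[95/3,110/3] y:[17,38] z:[36,128/3] -> hit [36,110/3], descend [15, 30]
      N15 x:[95/3,106/3] y:[17,37] z:[122/3,128/3] -> miss, prune
      N30 x:[101/3,110/3] y:[25,38] z:[36,39] -> hit [36,110/3], descend [6, 25]
        N6 x:[101/3,106/3] y:[35,38] z:[36,112/3] -> miss, prune
        N25 x:[104/3,110/3] y:[25,28] z:[36,39] -> miss, prune
    N24 x:[110/3,118/3] y:[12,32] z:[33,37] -> miss, prune
  N31 x:[28,121/3] y:[38,52] z:[97/3,118/3] -> hit [38,118/3], descend [13, 34]
    N13 x:[103/3,121/3] y:[38,52] z:[101/3,118/3] -> hit [38,118/3], descend [3, 5]
      N3 x:[103/3,115/3] y:[48,52] z:[101/3,112/3] -> miss, prune
      N5 x:[103/3,121/3] y:[38,43] z:[101/3,118/3] -> hit [38,118/3], descend [12, 29]
        N12 x:[103/3,109/3] y:[38,43] z:[101/3,107/3] -> miss, prune
        N29 x:[39,121/3] y:[38,43] z:[38,118/3] -> hit [39,118/3] leaf, test {P1@t=39}
    N34 x:[28,98/3] y:[38,52] z:[97/3,38] -> miss, prune

Summary -> nodes [0, 20, 16, 15, 30, 6, 25, 24, 31, 13, 3, 5, 12, 29, 34]; box-tests=15; leaf-entries=1; first=P1

== RESULT ==
[0, 20, 16, 15, 30, 6, 25, 24, 31, 13, 3, 5, 12, 29, 34]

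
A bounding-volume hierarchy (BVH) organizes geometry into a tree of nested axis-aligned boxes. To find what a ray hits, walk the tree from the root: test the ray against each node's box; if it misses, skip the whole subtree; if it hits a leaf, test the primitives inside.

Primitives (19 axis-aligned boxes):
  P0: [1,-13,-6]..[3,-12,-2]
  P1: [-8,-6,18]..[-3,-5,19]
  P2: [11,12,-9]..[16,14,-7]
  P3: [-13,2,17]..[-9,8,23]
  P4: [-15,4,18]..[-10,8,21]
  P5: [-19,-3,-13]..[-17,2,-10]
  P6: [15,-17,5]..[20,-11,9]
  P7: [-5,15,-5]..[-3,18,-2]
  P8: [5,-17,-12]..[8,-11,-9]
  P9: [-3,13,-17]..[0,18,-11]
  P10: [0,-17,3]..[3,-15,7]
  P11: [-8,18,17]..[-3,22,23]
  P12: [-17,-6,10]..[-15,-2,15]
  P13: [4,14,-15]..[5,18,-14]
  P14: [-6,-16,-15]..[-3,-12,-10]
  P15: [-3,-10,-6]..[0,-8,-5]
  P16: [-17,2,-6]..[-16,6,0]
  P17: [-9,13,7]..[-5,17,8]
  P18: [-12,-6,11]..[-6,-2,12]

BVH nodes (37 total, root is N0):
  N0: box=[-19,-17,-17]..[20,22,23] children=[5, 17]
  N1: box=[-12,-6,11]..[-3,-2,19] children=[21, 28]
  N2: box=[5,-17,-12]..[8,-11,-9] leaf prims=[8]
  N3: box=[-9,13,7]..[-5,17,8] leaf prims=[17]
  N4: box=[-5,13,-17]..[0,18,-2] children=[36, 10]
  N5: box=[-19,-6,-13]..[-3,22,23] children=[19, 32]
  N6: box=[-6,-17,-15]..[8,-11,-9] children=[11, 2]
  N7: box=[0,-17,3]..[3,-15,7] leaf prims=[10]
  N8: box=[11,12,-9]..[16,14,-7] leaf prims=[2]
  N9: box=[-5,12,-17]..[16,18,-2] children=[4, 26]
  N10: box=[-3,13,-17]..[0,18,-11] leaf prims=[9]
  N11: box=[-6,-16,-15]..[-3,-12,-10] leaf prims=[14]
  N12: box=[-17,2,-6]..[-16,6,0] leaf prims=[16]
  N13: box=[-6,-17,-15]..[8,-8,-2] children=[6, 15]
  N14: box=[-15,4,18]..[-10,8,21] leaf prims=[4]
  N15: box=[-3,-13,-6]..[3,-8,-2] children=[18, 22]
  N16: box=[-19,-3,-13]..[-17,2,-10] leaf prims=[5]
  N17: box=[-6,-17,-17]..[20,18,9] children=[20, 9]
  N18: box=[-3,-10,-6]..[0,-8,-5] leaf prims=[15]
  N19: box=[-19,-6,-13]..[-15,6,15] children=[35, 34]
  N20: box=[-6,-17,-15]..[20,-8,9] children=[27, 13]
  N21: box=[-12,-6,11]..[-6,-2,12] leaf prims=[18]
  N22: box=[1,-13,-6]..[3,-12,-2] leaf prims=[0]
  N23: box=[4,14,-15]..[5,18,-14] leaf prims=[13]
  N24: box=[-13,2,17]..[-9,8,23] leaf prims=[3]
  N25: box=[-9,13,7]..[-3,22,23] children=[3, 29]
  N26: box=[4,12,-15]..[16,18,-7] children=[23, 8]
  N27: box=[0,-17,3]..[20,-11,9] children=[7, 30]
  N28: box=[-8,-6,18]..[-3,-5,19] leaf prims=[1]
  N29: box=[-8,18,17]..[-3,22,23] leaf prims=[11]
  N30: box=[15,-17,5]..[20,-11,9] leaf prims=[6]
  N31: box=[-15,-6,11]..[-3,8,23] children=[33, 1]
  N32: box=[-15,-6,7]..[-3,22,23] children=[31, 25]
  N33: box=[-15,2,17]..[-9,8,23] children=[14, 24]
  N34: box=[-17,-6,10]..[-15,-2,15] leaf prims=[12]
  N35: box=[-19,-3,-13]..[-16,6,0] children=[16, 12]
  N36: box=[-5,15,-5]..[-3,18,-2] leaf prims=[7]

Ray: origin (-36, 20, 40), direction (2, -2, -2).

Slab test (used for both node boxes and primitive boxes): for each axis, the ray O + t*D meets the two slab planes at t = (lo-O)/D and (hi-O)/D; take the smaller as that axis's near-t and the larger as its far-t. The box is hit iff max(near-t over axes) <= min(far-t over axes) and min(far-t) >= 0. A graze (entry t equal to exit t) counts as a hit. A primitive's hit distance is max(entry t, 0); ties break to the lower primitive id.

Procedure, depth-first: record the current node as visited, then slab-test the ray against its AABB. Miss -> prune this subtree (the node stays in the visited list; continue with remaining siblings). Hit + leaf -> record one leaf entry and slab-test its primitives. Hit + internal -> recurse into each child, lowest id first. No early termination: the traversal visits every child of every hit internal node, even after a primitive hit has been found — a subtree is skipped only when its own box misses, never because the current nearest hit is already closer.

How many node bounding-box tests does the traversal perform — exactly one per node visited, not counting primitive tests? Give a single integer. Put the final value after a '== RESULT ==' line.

Traverse from the root:
N0 x:[17/2,28] y:[-1,37/2] z:[17/2,57/2] -> hit [17/2,37/2], descend [5, 17]
  N5 x:[17/2,33/2] y:[-1,13] z:[17/2,53/2] -> hit [17/2,13], descend [19, 32]
    N19 x:[17/2,21/2] y:[7,13] z:[25/2,53/2] -> miss, prune
    N32 x:[21/2,33/2] y:[-1,13] z:[17/2,33/2] -> hit [21/2,13], descend [25, 31]
      N25 x:[27/2,33/2] y:[-1,7/2] z:[17/2,33/2] -> miss, prune
      N31 x:[21/2,33/2] y:[6,13] z:[17/2,29/2] -> hit [21/2,13], descend [1, 33]
        N1 x:[12,33/2] y:[11,13] z:[21/2,29/2] -> hit [12,13], descend [21, 28]
          N21 x:[12,15] y:[11,13] z:[14,29/2] -> miss, prune
          N28 x:[14,33/2] y:[25/2,13] z:[21/2,11] -> miss, prune
        N33 x:[21/2,27/2] y:[6,9] z:[17/2,23/2] -> miss, prune
  N17 x:[15,28] y:[1,37/2] z:[31/2,57/2] -> hit [31/2,37/2], descend [9, 20]
    N9 x:[31/2,26] y:[1,4] z:[21,57/2] -> miss, prune
    N20 x:[15,28] y:[14,37/2] z:[31/2,55/2] -> hit [31/2,37/2], descend [13, 27]
      N13 x:[15,22] y:[14,37/2] z:[21,55/2] -> miss, prune
      N27 x:[18,28] y:[31/2,37/2] z:[31/2,37/2] -> hit [18,37/2], descend [7, 30]
        N7 x:[18,39/2] y:[35/2,37/2] z:[33/2,37/2] -> hit [18,37/2] leaf, test {P10@t=18}
        N30 x:[51/2,28] y:[31/2,37/2] z:[31/2,35/2] -> miss, prune

Summary -> nodes [0, 5, 19, 32, 25, 31, 1, 21, 28, 33, 17, 9, 20, 13, 27, 7, 30]; box-tests=17; leaf-entries=1; first=P10

== RESULT ==
17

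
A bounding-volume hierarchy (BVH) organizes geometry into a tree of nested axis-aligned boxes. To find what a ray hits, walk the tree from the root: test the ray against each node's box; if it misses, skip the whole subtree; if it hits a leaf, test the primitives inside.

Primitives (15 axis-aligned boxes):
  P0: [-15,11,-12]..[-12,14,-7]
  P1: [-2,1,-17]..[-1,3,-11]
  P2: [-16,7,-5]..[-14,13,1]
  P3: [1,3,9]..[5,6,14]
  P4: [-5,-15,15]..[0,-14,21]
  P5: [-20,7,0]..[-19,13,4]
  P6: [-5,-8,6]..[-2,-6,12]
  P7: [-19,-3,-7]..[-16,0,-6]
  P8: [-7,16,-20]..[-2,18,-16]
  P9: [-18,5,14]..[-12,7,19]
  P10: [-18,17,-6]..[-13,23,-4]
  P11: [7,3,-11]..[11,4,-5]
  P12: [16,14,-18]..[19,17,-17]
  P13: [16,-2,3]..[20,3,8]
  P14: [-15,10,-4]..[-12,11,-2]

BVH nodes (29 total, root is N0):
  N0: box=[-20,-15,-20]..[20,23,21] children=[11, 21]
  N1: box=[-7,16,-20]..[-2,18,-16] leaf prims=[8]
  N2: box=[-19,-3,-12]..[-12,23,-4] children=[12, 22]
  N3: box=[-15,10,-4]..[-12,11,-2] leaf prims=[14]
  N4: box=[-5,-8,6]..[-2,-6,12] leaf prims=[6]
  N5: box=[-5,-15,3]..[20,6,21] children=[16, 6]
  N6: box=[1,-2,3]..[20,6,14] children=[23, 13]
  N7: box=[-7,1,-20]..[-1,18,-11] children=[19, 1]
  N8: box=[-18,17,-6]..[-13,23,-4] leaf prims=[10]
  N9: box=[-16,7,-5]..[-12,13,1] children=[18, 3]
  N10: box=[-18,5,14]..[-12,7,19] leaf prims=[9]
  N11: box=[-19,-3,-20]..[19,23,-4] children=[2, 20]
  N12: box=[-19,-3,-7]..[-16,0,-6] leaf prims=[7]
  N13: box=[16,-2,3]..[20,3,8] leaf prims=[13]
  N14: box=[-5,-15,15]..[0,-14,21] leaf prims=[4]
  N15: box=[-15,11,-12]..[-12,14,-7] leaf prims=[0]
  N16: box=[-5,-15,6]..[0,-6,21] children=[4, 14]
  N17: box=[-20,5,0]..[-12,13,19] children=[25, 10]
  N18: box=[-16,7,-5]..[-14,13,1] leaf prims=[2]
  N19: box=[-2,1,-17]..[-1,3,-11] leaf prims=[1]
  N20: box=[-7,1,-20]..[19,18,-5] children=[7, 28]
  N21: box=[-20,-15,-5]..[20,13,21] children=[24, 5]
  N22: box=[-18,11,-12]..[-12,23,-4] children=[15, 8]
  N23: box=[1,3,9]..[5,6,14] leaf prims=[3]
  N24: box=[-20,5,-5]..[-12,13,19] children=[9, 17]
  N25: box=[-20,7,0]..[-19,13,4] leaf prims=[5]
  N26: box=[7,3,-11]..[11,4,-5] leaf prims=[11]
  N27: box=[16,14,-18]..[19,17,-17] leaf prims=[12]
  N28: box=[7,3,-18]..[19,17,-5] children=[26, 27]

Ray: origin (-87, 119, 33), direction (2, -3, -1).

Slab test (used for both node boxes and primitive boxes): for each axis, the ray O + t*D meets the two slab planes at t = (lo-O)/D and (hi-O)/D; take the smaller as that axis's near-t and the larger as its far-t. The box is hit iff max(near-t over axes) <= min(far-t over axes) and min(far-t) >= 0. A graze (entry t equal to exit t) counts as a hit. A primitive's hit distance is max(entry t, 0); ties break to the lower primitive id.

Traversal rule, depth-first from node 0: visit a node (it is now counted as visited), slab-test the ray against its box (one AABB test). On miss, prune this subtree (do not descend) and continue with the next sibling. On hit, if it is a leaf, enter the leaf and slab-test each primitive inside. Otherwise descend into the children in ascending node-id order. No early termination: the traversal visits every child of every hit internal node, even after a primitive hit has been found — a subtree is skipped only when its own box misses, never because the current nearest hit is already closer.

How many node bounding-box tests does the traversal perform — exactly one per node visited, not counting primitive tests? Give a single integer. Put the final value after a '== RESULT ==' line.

Walk:
N0 x:[67/2,107/2] y:[32,134/3] z:[12,53] -> hit [67/2,134/3], descend [11, 21]
  N11 x:[34,53] y:[32,122/3] z:[37,53] -> hit [37,122/3], descend [2, 20]
    N2 x:[34,75/2] y:[32,122/3] z:[37,45] -> hit [37,75/2], descend [12, 22]
      N12 x:[34,71/2] y:[119/3,122/3] z:[39,40] -> miss, prune
      N22 x:[69/2,75/2] y:[32,36] z:[37,45] -> miss, prune
    N20 x:[40,53] y:[101/3,118/3] z:[38,53] -> miss, prune
  N21 x:[67/2,107/2] y:[106/3,134/3] z:[12,38] -> hit [106/3,38], descend [5, 24]
    N5 x:[41,107/2] y:[113/3,134/3] z:[12,30] -> miss, prune
    N24 x:[67/2,75/2] y:[106/3,38] z:[14,38] -> hit [106/3,75/2], descend [9, 17]
      N9 x:[71/2,75/2] y:[106/3,112/3] z:[32,38] -> hit [71/2,112/3], descend [3, 18]
        N3 x:[36,75/2] y:[36,109/3] z:[35,37] -> hit [36,109/3] leaf, test {P14@t=36}
        N18 x:[71/2,73/2] y:[106/3,112/3] z:[32,38] -> hit [71/2,73/2] leaf, test {P2@t=71/2}
      N17 x:[67/2,75/2] y:[106/3,38] z:[14,33] -> miss, prune

Visited [0, 11, 2, 12, 22, 20, 21, 5, 24, 9, 3, 18, 17]. Tests: 13 box, 2 leaf. Nearest: P2.

== RESULT ==
13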